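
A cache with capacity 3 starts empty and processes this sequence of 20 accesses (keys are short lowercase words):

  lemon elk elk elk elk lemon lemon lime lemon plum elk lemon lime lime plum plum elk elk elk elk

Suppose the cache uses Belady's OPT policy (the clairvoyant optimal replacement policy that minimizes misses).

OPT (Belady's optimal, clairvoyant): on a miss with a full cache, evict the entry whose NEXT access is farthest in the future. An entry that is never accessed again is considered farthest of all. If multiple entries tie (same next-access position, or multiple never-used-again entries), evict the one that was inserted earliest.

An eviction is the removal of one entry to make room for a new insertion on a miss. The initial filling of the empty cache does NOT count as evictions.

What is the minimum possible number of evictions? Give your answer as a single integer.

OPT (Belady) simulation (capacity=3):
  1. access lemon: MISS. Cache: [lemon]
  2. access elk: MISS. Cache: [lemon elk]
  3. access elk: HIT. Next use of elk: step 4. Cache: [lemon elk]
  4. access elk: HIT. Next use of elk: step 5. Cache: [lemon elk]
  5. access elk: HIT. Next use of elk: step 11. Cache: [lemon elk]
  6. access lemon: HIT. Next use of lemon: step 7. Cache: [lemon elk]
  7. access lemon: HIT. Next use of lemon: step 9. Cache: [lemon elk]
  8. access lime: MISS. Cache: [lemon elk lime]
  9. access lemon: HIT. Next use of lemon: step 12. Cache: [lemon elk lime]
  10. access plum: MISS, evict lime (next use: step 13). Cache: [lemon elk plum]
  11. access elk: HIT. Next use of elk: step 17. Cache: [lemon elk plum]
  12. access lemon: HIT. Next use of lemon: never. Cache: [lemon elk plum]
  13. access lime: MISS, evict lemon (next use: never). Cache: [elk plum lime]
  14. access lime: HIT. Next use of lime: never. Cache: [elk plum lime]
  15. access plum: HIT. Next use of plum: step 16. Cache: [elk plum lime]
  16. access plum: HIT. Next use of plum: never. Cache: [elk plum lime]
  17. access elk: HIT. Next use of elk: step 18. Cache: [elk plum lime]
  18. access elk: HIT. Next use of elk: step 19. Cache: [elk plum lime]
  19. access elk: HIT. Next use of elk: step 20. Cache: [elk plum lime]
  20. access elk: HIT. Next use of elk: never. Cache: [elk plum lime]
Total: 15 hits, 5 misses, 2 evictions

Answer: 2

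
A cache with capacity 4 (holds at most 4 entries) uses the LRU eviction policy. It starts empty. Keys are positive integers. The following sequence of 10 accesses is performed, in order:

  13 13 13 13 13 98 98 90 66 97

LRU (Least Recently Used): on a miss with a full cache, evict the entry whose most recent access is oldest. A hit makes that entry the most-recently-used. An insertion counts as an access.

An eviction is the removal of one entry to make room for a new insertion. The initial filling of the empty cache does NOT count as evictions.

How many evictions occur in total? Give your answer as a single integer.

LRU simulation (capacity=4):
  1. access 13: MISS. Cache (LRU->MRU): [13]
  2. access 13: HIT. Cache (LRU->MRU): [13]
  3. access 13: HIT. Cache (LRU->MRU): [13]
  4. access 13: HIT. Cache (LRU->MRU): [13]
  5. access 13: HIT. Cache (LRU->MRU): [13]
  6. access 98: MISS. Cache (LRU->MRU): [13 98]
  7. access 98: HIT. Cache (LRU->MRU): [13 98]
  8. access 90: MISS. Cache (LRU->MRU): [13 98 90]
  9. access 66: MISS. Cache (LRU->MRU): [13 98 90 66]
  10. access 97: MISS, evict 13. Cache (LRU->MRU): [98 90 66 97]
Total: 5 hits, 5 misses, 1 evictions

Answer: 1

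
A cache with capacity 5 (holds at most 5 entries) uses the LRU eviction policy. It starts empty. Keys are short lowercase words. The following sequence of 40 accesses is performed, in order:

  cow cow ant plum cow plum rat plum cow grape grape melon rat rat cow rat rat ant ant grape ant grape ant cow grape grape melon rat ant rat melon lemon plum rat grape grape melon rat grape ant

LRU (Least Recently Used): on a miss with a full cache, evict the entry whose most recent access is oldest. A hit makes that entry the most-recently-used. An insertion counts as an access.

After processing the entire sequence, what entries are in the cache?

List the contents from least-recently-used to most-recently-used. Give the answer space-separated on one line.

LRU simulation (capacity=5):
  1. access cow: MISS. Cache (LRU->MRU): [cow]
  2. access cow: HIT. Cache (LRU->MRU): [cow]
  3. access ant: MISS. Cache (LRU->MRU): [cow ant]
  4. access plum: MISS. Cache (LRU->MRU): [cow ant plum]
  5. access cow: HIT. Cache (LRU->MRU): [ant plum cow]
  6. access plum: HIT. Cache (LRU->MRU): [ant cow plum]
  7. access rat: MISS. Cache (LRU->MRU): [ant cow plum rat]
  8. access plum: HIT. Cache (LRU->MRU): [ant cow rat plum]
  9. access cow: HIT. Cache (LRU->MRU): [ant rat plum cow]
  10. access grape: MISS. Cache (LRU->MRU): [ant rat plum cow grape]
  11. access grape: HIT. Cache (LRU->MRU): [ant rat plum cow grape]
  12. access melon: MISS, evict ant. Cache (LRU->MRU): [rat plum cow grape melon]
  13. access rat: HIT. Cache (LRU->MRU): [plum cow grape melon rat]
  14. access rat: HIT. Cache (LRU->MRU): [plum cow grape melon rat]
  15. access cow: HIT. Cache (LRU->MRU): [plum grape melon rat cow]
  16. access rat: HIT. Cache (LRU->MRU): [plum grape melon cow rat]
  17. access rat: HIT. Cache (LRU->MRU): [plum grape melon cow rat]
  18. access ant: MISS, evict plum. Cache (LRU->MRU): [grape melon cow rat ant]
  19. access ant: HIT. Cache (LRU->MRU): [grape melon cow rat ant]
  20. access grape: HIT. Cache (LRU->MRU): [melon cow rat ant grape]
  21. access ant: HIT. Cache (LRU->MRU): [melon cow rat grape ant]
  22. access grape: HIT. Cache (LRU->MRU): [melon cow rat ant grape]
  23. access ant: HIT. Cache (LRU->MRU): [melon cow rat grape ant]
  24. access cow: HIT. Cache (LRU->MRU): [melon rat grape ant cow]
  25. access grape: HIT. Cache (LRU->MRU): [melon rat ant cow grape]
  26. access grape: HIT. Cache (LRU->MRU): [melon rat ant cow grape]
  27. access melon: HIT. Cache (LRU->MRU): [rat ant cow grape melon]
  28. access rat: HIT. Cache (LRU->MRU): [ant cow grape melon rat]
  29. access ant: HIT. Cache (LRU->MRU): [cow grape melon rat ant]
  30. access rat: HIT. Cache (LRU->MRU): [cow grape melon ant rat]
  31. access melon: HIT. Cache (LRU->MRU): [cow grape ant rat melon]
  32. access lemon: MISS, evict cow. Cache (LRU->MRU): [grape ant rat melon lemon]
  33. access plum: MISS, evict grape. Cache (LRU->MRU): [ant rat melon lemon plum]
  34. access rat: HIT. Cache (LRU->MRU): [ant melon lemon plum rat]
  35. access grape: MISS, evict ant. Cache (LRU->MRU): [melon lemon plum rat grape]
  36. access grape: HIT. Cache (LRU->MRU): [melon lemon plum rat grape]
  37. access melon: HIT. Cache (LRU->MRU): [lemon plum rat grape melon]
  38. access rat: HIT. Cache (LRU->MRU): [lemon plum grape melon rat]
  39. access grape: HIT. Cache (LRU->MRU): [lemon plum melon rat grape]
  40. access ant: MISS, evict lemon. Cache (LRU->MRU): [plum melon rat grape ant]
Total: 29 hits, 11 misses, 6 evictions

Answer: plum melon rat grape ant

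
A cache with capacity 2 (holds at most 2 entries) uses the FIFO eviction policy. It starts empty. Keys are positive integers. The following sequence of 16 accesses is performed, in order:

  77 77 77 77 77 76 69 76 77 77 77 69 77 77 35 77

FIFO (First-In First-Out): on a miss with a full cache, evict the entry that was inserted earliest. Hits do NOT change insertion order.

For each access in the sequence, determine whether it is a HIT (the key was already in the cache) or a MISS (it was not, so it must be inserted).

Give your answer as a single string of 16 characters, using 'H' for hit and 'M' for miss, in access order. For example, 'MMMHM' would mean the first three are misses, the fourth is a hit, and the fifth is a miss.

FIFO simulation (capacity=2):
  1. access 77: MISS. Cache (old->new): [77]
  2. access 77: HIT. Cache (old->new): [77]
  3. access 77: HIT. Cache (old->new): [77]
  4. access 77: HIT. Cache (old->new): [77]
  5. access 77: HIT. Cache (old->new): [77]
  6. access 76: MISS. Cache (old->new): [77 76]
  7. access 69: MISS, evict 77. Cache (old->new): [76 69]
  8. access 76: HIT. Cache (old->new): [76 69]
  9. access 77: MISS, evict 76. Cache (old->new): [69 77]
  10. access 77: HIT. Cache (old->new): [69 77]
  11. access 77: HIT. Cache (old->new): [69 77]
  12. access 69: HIT. Cache (old->new): [69 77]
  13. access 77: HIT. Cache (old->new): [69 77]
  14. access 77: HIT. Cache (old->new): [69 77]
  15. access 35: MISS, evict 69. Cache (old->new): [77 35]
  16. access 77: HIT. Cache (old->new): [77 35]
Total: 11 hits, 5 misses, 3 evictions

Answer: MHHHHMMHMHHHHHMH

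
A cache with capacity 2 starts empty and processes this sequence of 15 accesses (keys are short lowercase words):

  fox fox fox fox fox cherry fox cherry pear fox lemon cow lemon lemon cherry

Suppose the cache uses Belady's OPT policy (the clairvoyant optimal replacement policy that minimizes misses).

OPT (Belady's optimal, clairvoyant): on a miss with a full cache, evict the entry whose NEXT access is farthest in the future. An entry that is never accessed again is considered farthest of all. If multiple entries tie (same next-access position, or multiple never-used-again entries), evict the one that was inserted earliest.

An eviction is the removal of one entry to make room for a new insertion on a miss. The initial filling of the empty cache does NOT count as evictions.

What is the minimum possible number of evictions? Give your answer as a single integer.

Answer: 4

Derivation:
OPT (Belady) simulation (capacity=2):
  1. access fox: MISS. Cache: [fox]
  2. access fox: HIT. Next use of fox: step 3. Cache: [fox]
  3. access fox: HIT. Next use of fox: step 4. Cache: [fox]
  4. access fox: HIT. Next use of fox: step 5. Cache: [fox]
  5. access fox: HIT. Next use of fox: step 7. Cache: [fox]
  6. access cherry: MISS. Cache: [fox cherry]
  7. access fox: HIT. Next use of fox: step 10. Cache: [fox cherry]
  8. access cherry: HIT. Next use of cherry: step 15. Cache: [fox cherry]
  9. access pear: MISS, evict cherry (next use: step 15). Cache: [fox pear]
  10. access fox: HIT. Next use of fox: never. Cache: [fox pear]
  11. access lemon: MISS, evict fox (next use: never). Cache: [pear lemon]
  12. access cow: MISS, evict pear (next use: never). Cache: [lemon cow]
  13. access lemon: HIT. Next use of lemon: step 14. Cache: [lemon cow]
  14. access lemon: HIT. Next use of lemon: never. Cache: [lemon cow]
  15. access cherry: MISS, evict lemon (next use: never). Cache: [cow cherry]
Total: 9 hits, 6 misses, 4 evictions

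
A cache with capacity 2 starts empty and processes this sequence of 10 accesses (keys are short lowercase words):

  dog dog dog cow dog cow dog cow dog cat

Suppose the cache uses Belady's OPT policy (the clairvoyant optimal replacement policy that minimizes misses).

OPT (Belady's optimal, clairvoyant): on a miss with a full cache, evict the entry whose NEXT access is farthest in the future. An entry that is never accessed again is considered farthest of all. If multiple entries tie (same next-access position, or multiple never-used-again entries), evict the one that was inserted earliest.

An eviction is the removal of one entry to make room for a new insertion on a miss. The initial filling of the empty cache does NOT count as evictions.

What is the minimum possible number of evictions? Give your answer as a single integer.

Answer: 1

Derivation:
OPT (Belady) simulation (capacity=2):
  1. access dog: MISS. Cache: [dog]
  2. access dog: HIT. Next use of dog: step 3. Cache: [dog]
  3. access dog: HIT. Next use of dog: step 5. Cache: [dog]
  4. access cow: MISS. Cache: [dog cow]
  5. access dog: HIT. Next use of dog: step 7. Cache: [dog cow]
  6. access cow: HIT. Next use of cow: step 8. Cache: [dog cow]
  7. access dog: HIT. Next use of dog: step 9. Cache: [dog cow]
  8. access cow: HIT. Next use of cow: never. Cache: [dog cow]
  9. access dog: HIT. Next use of dog: never. Cache: [dog cow]
  10. access cat: MISS, evict dog (next use: never). Cache: [cow cat]
Total: 7 hits, 3 misses, 1 evictions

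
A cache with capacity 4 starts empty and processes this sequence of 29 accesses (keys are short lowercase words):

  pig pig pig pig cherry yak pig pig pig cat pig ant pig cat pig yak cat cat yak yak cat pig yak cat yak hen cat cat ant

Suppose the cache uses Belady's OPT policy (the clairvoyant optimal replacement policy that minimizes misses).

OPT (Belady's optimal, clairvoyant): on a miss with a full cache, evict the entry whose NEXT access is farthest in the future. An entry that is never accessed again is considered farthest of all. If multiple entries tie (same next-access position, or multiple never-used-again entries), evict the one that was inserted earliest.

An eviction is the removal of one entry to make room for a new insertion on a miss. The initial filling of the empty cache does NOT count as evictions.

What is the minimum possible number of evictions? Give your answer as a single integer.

OPT (Belady) simulation (capacity=4):
  1. access pig: MISS. Cache: [pig]
  2. access pig: HIT. Next use of pig: step 3. Cache: [pig]
  3. access pig: HIT. Next use of pig: step 4. Cache: [pig]
  4. access pig: HIT. Next use of pig: step 7. Cache: [pig]
  5. access cherry: MISS. Cache: [pig cherry]
  6. access yak: MISS. Cache: [pig cherry yak]
  7. access pig: HIT. Next use of pig: step 8. Cache: [pig cherry yak]
  8. access pig: HIT. Next use of pig: step 9. Cache: [pig cherry yak]
  9. access pig: HIT. Next use of pig: step 11. Cache: [pig cherry yak]
  10. access cat: MISS. Cache: [pig cherry yak cat]
  11. access pig: HIT. Next use of pig: step 13. Cache: [pig cherry yak cat]
  12. access ant: MISS, evict cherry (next use: never). Cache: [pig yak cat ant]
  13. access pig: HIT. Next use of pig: step 15. Cache: [pig yak cat ant]
  14. access cat: HIT. Next use of cat: step 17. Cache: [pig yak cat ant]
  15. access pig: HIT. Next use of pig: step 22. Cache: [pig yak cat ant]
  16. access yak: HIT. Next use of yak: step 19. Cache: [pig yak cat ant]
  17. access cat: HIT. Next use of cat: step 18. Cache: [pig yak cat ant]
  18. access cat: HIT. Next use of cat: step 21. Cache: [pig yak cat ant]
  19. access yak: HIT. Next use of yak: step 20. Cache: [pig yak cat ant]
  20. access yak: HIT. Next use of yak: step 23. Cache: [pig yak cat ant]
  21. access cat: HIT. Next use of cat: step 24. Cache: [pig yak cat ant]
  22. access pig: HIT. Next use of pig: never. Cache: [pig yak cat ant]
  23. access yak: HIT. Next use of yak: step 25. Cache: [pig yak cat ant]
  24. access cat: HIT. Next use of cat: step 27. Cache: [pig yak cat ant]
  25. access yak: HIT. Next use of yak: never. Cache: [pig yak cat ant]
  26. access hen: MISS, evict pig (next use: never). Cache: [yak cat ant hen]
  27. access cat: HIT. Next use of cat: step 28. Cache: [yak cat ant hen]
  28. access cat: HIT. Next use of cat: never. Cache: [yak cat ant hen]
  29. access ant: HIT. Next use of ant: never. Cache: [yak cat ant hen]
Total: 23 hits, 6 misses, 2 evictions

Answer: 2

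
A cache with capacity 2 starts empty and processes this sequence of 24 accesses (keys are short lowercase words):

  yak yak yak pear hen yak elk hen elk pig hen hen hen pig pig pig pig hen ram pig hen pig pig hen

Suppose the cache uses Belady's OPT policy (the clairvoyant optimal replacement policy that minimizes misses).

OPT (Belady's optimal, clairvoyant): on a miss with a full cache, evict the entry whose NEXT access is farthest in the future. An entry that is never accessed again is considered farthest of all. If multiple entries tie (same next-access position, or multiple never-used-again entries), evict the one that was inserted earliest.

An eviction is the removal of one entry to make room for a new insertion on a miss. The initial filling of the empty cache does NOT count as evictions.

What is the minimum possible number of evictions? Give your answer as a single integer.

Answer: 5

Derivation:
OPT (Belady) simulation (capacity=2):
  1. access yak: MISS. Cache: [yak]
  2. access yak: HIT. Next use of yak: step 3. Cache: [yak]
  3. access yak: HIT. Next use of yak: step 6. Cache: [yak]
  4. access pear: MISS. Cache: [yak pear]
  5. access hen: MISS, evict pear (next use: never). Cache: [yak hen]
  6. access yak: HIT. Next use of yak: never. Cache: [yak hen]
  7. access elk: MISS, evict yak (next use: never). Cache: [hen elk]
  8. access hen: HIT. Next use of hen: step 11. Cache: [hen elk]
  9. access elk: HIT. Next use of elk: never. Cache: [hen elk]
  10. access pig: MISS, evict elk (next use: never). Cache: [hen pig]
  11. access hen: HIT. Next use of hen: step 12. Cache: [hen pig]
  12. access hen: HIT. Next use of hen: step 13. Cache: [hen pig]
  13. access hen: HIT. Next use of hen: step 18. Cache: [hen pig]
  14. access pig: HIT. Next use of pig: step 15. Cache: [hen pig]
  15. access pig: HIT. Next use of pig: step 16. Cache: [hen pig]
  16. access pig: HIT. Next use of pig: step 17. Cache: [hen pig]
  17. access pig: HIT. Next use of pig: step 20. Cache: [hen pig]
  18. access hen: HIT. Next use of hen: step 21. Cache: [hen pig]
  19. access ram: MISS, evict hen (next use: step 21). Cache: [pig ram]
  20. access pig: HIT. Next use of pig: step 22. Cache: [pig ram]
  21. access hen: MISS, evict ram (next use: never). Cache: [pig hen]
  22. access pig: HIT. Next use of pig: step 23. Cache: [pig hen]
  23. access pig: HIT. Next use of pig: never. Cache: [pig hen]
  24. access hen: HIT. Next use of hen: never. Cache: [pig hen]
Total: 17 hits, 7 misses, 5 evictions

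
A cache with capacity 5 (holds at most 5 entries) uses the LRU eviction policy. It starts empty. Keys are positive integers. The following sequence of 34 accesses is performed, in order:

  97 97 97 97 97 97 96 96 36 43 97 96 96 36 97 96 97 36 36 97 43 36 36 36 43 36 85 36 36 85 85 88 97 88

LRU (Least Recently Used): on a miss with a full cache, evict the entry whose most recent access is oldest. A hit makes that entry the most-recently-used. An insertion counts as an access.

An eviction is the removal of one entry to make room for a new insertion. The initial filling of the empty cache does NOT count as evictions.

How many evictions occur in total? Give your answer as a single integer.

Answer: 1

Derivation:
LRU simulation (capacity=5):
  1. access 97: MISS. Cache (LRU->MRU): [97]
  2. access 97: HIT. Cache (LRU->MRU): [97]
  3. access 97: HIT. Cache (LRU->MRU): [97]
  4. access 97: HIT. Cache (LRU->MRU): [97]
  5. access 97: HIT. Cache (LRU->MRU): [97]
  6. access 97: HIT. Cache (LRU->MRU): [97]
  7. access 96: MISS. Cache (LRU->MRU): [97 96]
  8. access 96: HIT. Cache (LRU->MRU): [97 96]
  9. access 36: MISS. Cache (LRU->MRU): [97 96 36]
  10. access 43: MISS. Cache (LRU->MRU): [97 96 36 43]
  11. access 97: HIT. Cache (LRU->MRU): [96 36 43 97]
  12. access 96: HIT. Cache (LRU->MRU): [36 43 97 96]
  13. access 96: HIT. Cache (LRU->MRU): [36 43 97 96]
  14. access 36: HIT. Cache (LRU->MRU): [43 97 96 36]
  15. access 97: HIT. Cache (LRU->MRU): [43 96 36 97]
  16. access 96: HIT. Cache (LRU->MRU): [43 36 97 96]
  17. access 97: HIT. Cache (LRU->MRU): [43 36 96 97]
  18. access 36: HIT. Cache (LRU->MRU): [43 96 97 36]
  19. access 36: HIT. Cache (LRU->MRU): [43 96 97 36]
  20. access 97: HIT. Cache (LRU->MRU): [43 96 36 97]
  21. access 43: HIT. Cache (LRU->MRU): [96 36 97 43]
  22. access 36: HIT. Cache (LRU->MRU): [96 97 43 36]
  23. access 36: HIT. Cache (LRU->MRU): [96 97 43 36]
  24. access 36: HIT. Cache (LRU->MRU): [96 97 43 36]
  25. access 43: HIT. Cache (LRU->MRU): [96 97 36 43]
  26. access 36: HIT. Cache (LRU->MRU): [96 97 43 36]
  27. access 85: MISS. Cache (LRU->MRU): [96 97 43 36 85]
  28. access 36: HIT. Cache (LRU->MRU): [96 97 43 85 36]
  29. access 36: HIT. Cache (LRU->MRU): [96 97 43 85 36]
  30. access 85: HIT. Cache (LRU->MRU): [96 97 43 36 85]
  31. access 85: HIT. Cache (LRU->MRU): [96 97 43 36 85]
  32. access 88: MISS, evict 96. Cache (LRU->MRU): [97 43 36 85 88]
  33. access 97: HIT. Cache (LRU->MRU): [43 36 85 88 97]
  34. access 88: HIT. Cache (LRU->MRU): [43 36 85 97 88]
Total: 28 hits, 6 misses, 1 evictions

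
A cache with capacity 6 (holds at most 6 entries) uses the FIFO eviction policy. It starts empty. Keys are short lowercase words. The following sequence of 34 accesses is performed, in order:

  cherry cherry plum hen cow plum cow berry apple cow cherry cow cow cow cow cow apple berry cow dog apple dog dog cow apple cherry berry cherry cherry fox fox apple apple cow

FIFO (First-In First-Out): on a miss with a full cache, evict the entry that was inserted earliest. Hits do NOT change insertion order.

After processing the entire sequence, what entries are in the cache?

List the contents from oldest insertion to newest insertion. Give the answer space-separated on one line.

Answer: cow berry apple dog cherry fox

Derivation:
FIFO simulation (capacity=6):
  1. access cherry: MISS. Cache (old->new): [cherry]
  2. access cherry: HIT. Cache (old->new): [cherry]
  3. access plum: MISS. Cache (old->new): [cherry plum]
  4. access hen: MISS. Cache (old->new): [cherry plum hen]
  5. access cow: MISS. Cache (old->new): [cherry plum hen cow]
  6. access plum: HIT. Cache (old->new): [cherry plum hen cow]
  7. access cow: HIT. Cache (old->new): [cherry plum hen cow]
  8. access berry: MISS. Cache (old->new): [cherry plum hen cow berry]
  9. access apple: MISS. Cache (old->new): [cherry plum hen cow berry apple]
  10. access cow: HIT. Cache (old->new): [cherry plum hen cow berry apple]
  11. access cherry: HIT. Cache (old->new): [cherry plum hen cow berry apple]
  12. access cow: HIT. Cache (old->new): [cherry plum hen cow berry apple]
  13. access cow: HIT. Cache (old->new): [cherry plum hen cow berry apple]
  14. access cow: HIT. Cache (old->new): [cherry plum hen cow berry apple]
  15. access cow: HIT. Cache (old->new): [cherry plum hen cow berry apple]
  16. access cow: HIT. Cache (old->new): [cherry plum hen cow berry apple]
  17. access apple: HIT. Cache (old->new): [cherry plum hen cow berry apple]
  18. access berry: HIT. Cache (old->new): [cherry plum hen cow berry apple]
  19. access cow: HIT. Cache (old->new): [cherry plum hen cow berry apple]
  20. access dog: MISS, evict cherry. Cache (old->new): [plum hen cow berry apple dog]
  21. access apple: HIT. Cache (old->new): [plum hen cow berry apple dog]
  22. access dog: HIT. Cache (old->new): [plum hen cow berry apple dog]
  23. access dog: HIT. Cache (old->new): [plum hen cow berry apple dog]
  24. access cow: HIT. Cache (old->new): [plum hen cow berry apple dog]
  25. access apple: HIT. Cache (old->new): [plum hen cow berry apple dog]
  26. access cherry: MISS, evict plum. Cache (old->new): [hen cow berry apple dog cherry]
  27. access berry: HIT. Cache (old->new): [hen cow berry apple dog cherry]
  28. access cherry: HIT. Cache (old->new): [hen cow berry apple dog cherry]
  29. access cherry: HIT. Cache (old->new): [hen cow berry apple dog cherry]
  30. access fox: MISS, evict hen. Cache (old->new): [cow berry apple dog cherry fox]
  31. access fox: HIT. Cache (old->new): [cow berry apple dog cherry fox]
  32. access apple: HIT. Cache (old->new): [cow berry apple dog cherry fox]
  33. access apple: HIT. Cache (old->new): [cow berry apple dog cherry fox]
  34. access cow: HIT. Cache (old->new): [cow berry apple dog cherry fox]
Total: 25 hits, 9 misses, 3 evictions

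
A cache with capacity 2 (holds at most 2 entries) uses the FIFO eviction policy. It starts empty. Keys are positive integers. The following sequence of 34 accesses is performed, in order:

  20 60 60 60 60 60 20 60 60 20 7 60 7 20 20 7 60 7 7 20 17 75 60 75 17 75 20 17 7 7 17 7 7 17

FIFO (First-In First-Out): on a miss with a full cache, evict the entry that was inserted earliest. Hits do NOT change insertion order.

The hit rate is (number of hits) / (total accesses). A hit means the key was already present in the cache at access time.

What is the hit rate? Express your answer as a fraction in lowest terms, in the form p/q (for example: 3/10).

FIFO simulation (capacity=2):
  1. access 20: MISS. Cache (old->new): [20]
  2. access 60: MISS. Cache (old->new): [20 60]
  3. access 60: HIT. Cache (old->new): [20 60]
  4. access 60: HIT. Cache (old->new): [20 60]
  5. access 60: HIT. Cache (old->new): [20 60]
  6. access 60: HIT. Cache (old->new): [20 60]
  7. access 20: HIT. Cache (old->new): [20 60]
  8. access 60: HIT. Cache (old->new): [20 60]
  9. access 60: HIT. Cache (old->new): [20 60]
  10. access 20: HIT. Cache (old->new): [20 60]
  11. access 7: MISS, evict 20. Cache (old->new): [60 7]
  12. access 60: HIT. Cache (old->new): [60 7]
  13. access 7: HIT. Cache (old->new): [60 7]
  14. access 20: MISS, evict 60. Cache (old->new): [7 20]
  15. access 20: HIT. Cache (old->new): [7 20]
  16. access 7: HIT. Cache (old->new): [7 20]
  17. access 60: MISS, evict 7. Cache (old->new): [20 60]
  18. access 7: MISS, evict 20. Cache (old->new): [60 7]
  19. access 7: HIT. Cache (old->new): [60 7]
  20. access 20: MISS, evict 60. Cache (old->new): [7 20]
  21. access 17: MISS, evict 7. Cache (old->new): [20 17]
  22. access 75: MISS, evict 20. Cache (old->new): [17 75]
  23. access 60: MISS, evict 17. Cache (old->new): [75 60]
  24. access 75: HIT. Cache (old->new): [75 60]
  25. access 17: MISS, evict 75. Cache (old->new): [60 17]
  26. access 75: MISS, evict 60. Cache (old->new): [17 75]
  27. access 20: MISS, evict 17. Cache (old->new): [75 20]
  28. access 17: MISS, evict 75. Cache (old->new): [20 17]
  29. access 7: MISS, evict 20. Cache (old->new): [17 7]
  30. access 7: HIT. Cache (old->new): [17 7]
  31. access 17: HIT. Cache (old->new): [17 7]
  32. access 7: HIT. Cache (old->new): [17 7]
  33. access 7: HIT. Cache (old->new): [17 7]
  34. access 17: HIT. Cache (old->new): [17 7]
Total: 19 hits, 15 misses, 13 evictions

Hit rate = 19/34

Answer: 19/34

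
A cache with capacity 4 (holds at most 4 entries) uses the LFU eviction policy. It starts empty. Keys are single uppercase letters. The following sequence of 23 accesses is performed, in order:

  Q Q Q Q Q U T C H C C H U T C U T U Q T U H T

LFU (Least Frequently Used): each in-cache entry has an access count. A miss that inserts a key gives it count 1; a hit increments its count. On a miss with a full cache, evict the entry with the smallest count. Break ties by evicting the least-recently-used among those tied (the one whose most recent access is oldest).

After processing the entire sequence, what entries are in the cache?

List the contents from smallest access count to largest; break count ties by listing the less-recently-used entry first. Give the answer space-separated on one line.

Answer: T H C Q

Derivation:
LFU simulation (capacity=4):
  1. access Q: MISS. Cache: [Q(c=1)]
  2. access Q: HIT, count now 2. Cache: [Q(c=2)]
  3. access Q: HIT, count now 3. Cache: [Q(c=3)]
  4. access Q: HIT, count now 4. Cache: [Q(c=4)]
  5. access Q: HIT, count now 5. Cache: [Q(c=5)]
  6. access U: MISS. Cache: [U(c=1) Q(c=5)]
  7. access T: MISS. Cache: [U(c=1) T(c=1) Q(c=5)]
  8. access C: MISS. Cache: [U(c=1) T(c=1) C(c=1) Q(c=5)]
  9. access H: MISS, evict U(c=1). Cache: [T(c=1) C(c=1) H(c=1) Q(c=5)]
  10. access C: HIT, count now 2. Cache: [T(c=1) H(c=1) C(c=2) Q(c=5)]
  11. access C: HIT, count now 3. Cache: [T(c=1) H(c=1) C(c=3) Q(c=5)]
  12. access H: HIT, count now 2. Cache: [T(c=1) H(c=2) C(c=3) Q(c=5)]
  13. access U: MISS, evict T(c=1). Cache: [U(c=1) H(c=2) C(c=3) Q(c=5)]
  14. access T: MISS, evict U(c=1). Cache: [T(c=1) H(c=2) C(c=3) Q(c=5)]
  15. access C: HIT, count now 4. Cache: [T(c=1) H(c=2) C(c=4) Q(c=5)]
  16. access U: MISS, evict T(c=1). Cache: [U(c=1) H(c=2) C(c=4) Q(c=5)]
  17. access T: MISS, evict U(c=1). Cache: [T(c=1) H(c=2) C(c=4) Q(c=5)]
  18. access U: MISS, evict T(c=1). Cache: [U(c=1) H(c=2) C(c=4) Q(c=5)]
  19. access Q: HIT, count now 6. Cache: [U(c=1) H(c=2) C(c=4) Q(c=6)]
  20. access T: MISS, evict U(c=1). Cache: [T(c=1) H(c=2) C(c=4) Q(c=6)]
  21. access U: MISS, evict T(c=1). Cache: [U(c=1) H(c=2) C(c=4) Q(c=6)]
  22. access H: HIT, count now 3. Cache: [U(c=1) H(c=3) C(c=4) Q(c=6)]
  23. access T: MISS, evict U(c=1). Cache: [T(c=1) H(c=3) C(c=4) Q(c=6)]
Total: 10 hits, 13 misses, 9 evictions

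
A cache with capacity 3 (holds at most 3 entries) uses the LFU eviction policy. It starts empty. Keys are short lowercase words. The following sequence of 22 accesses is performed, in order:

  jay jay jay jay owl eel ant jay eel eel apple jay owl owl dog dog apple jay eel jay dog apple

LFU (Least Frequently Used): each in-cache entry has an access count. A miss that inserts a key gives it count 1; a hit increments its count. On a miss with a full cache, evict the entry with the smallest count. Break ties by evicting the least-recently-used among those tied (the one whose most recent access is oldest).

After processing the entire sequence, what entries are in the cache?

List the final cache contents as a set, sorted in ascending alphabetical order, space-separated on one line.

LFU simulation (capacity=3):
  1. access jay: MISS. Cache: [jay(c=1)]
  2. access jay: HIT, count now 2. Cache: [jay(c=2)]
  3. access jay: HIT, count now 3. Cache: [jay(c=3)]
  4. access jay: HIT, count now 4. Cache: [jay(c=4)]
  5. access owl: MISS. Cache: [owl(c=1) jay(c=4)]
  6. access eel: MISS. Cache: [owl(c=1) eel(c=1) jay(c=4)]
  7. access ant: MISS, evict owl(c=1). Cache: [eel(c=1) ant(c=1) jay(c=4)]
  8. access jay: HIT, count now 5. Cache: [eel(c=1) ant(c=1) jay(c=5)]
  9. access eel: HIT, count now 2. Cache: [ant(c=1) eel(c=2) jay(c=5)]
  10. access eel: HIT, count now 3. Cache: [ant(c=1) eel(c=3) jay(c=5)]
  11. access apple: MISS, evict ant(c=1). Cache: [apple(c=1) eel(c=3) jay(c=5)]
  12. access jay: HIT, count now 6. Cache: [apple(c=1) eel(c=3) jay(c=6)]
  13. access owl: MISS, evict apple(c=1). Cache: [owl(c=1) eel(c=3) jay(c=6)]
  14. access owl: HIT, count now 2. Cache: [owl(c=2) eel(c=3) jay(c=6)]
  15. access dog: MISS, evict owl(c=2). Cache: [dog(c=1) eel(c=3) jay(c=6)]
  16. access dog: HIT, count now 2. Cache: [dog(c=2) eel(c=3) jay(c=6)]
  17. access apple: MISS, evict dog(c=2). Cache: [apple(c=1) eel(c=3) jay(c=6)]
  18. access jay: HIT, count now 7. Cache: [apple(c=1) eel(c=3) jay(c=7)]
  19. access eel: HIT, count now 4. Cache: [apple(c=1) eel(c=4) jay(c=7)]
  20. access jay: HIT, count now 8. Cache: [apple(c=1) eel(c=4) jay(c=8)]
  21. access dog: MISS, evict apple(c=1). Cache: [dog(c=1) eel(c=4) jay(c=8)]
  22. access apple: MISS, evict dog(c=1). Cache: [apple(c=1) eel(c=4) jay(c=8)]
Total: 12 hits, 10 misses, 7 evictions

Answer: apple eel jay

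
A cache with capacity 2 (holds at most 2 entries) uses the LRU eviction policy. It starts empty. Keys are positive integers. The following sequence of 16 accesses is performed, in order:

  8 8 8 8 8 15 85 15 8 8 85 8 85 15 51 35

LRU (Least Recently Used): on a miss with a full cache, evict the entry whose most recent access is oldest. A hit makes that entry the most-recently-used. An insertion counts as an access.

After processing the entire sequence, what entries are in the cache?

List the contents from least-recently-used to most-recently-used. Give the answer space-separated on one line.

Answer: 51 35

Derivation:
LRU simulation (capacity=2):
  1. access 8: MISS. Cache (LRU->MRU): [8]
  2. access 8: HIT. Cache (LRU->MRU): [8]
  3. access 8: HIT. Cache (LRU->MRU): [8]
  4. access 8: HIT. Cache (LRU->MRU): [8]
  5. access 8: HIT. Cache (LRU->MRU): [8]
  6. access 15: MISS. Cache (LRU->MRU): [8 15]
  7. access 85: MISS, evict 8. Cache (LRU->MRU): [15 85]
  8. access 15: HIT. Cache (LRU->MRU): [85 15]
  9. access 8: MISS, evict 85. Cache (LRU->MRU): [15 8]
  10. access 8: HIT. Cache (LRU->MRU): [15 8]
  11. access 85: MISS, evict 15. Cache (LRU->MRU): [8 85]
  12. access 8: HIT. Cache (LRU->MRU): [85 8]
  13. access 85: HIT. Cache (LRU->MRU): [8 85]
  14. access 15: MISS, evict 8. Cache (LRU->MRU): [85 15]
  15. access 51: MISS, evict 85. Cache (LRU->MRU): [15 51]
  16. access 35: MISS, evict 15. Cache (LRU->MRU): [51 35]
Total: 8 hits, 8 misses, 6 evictions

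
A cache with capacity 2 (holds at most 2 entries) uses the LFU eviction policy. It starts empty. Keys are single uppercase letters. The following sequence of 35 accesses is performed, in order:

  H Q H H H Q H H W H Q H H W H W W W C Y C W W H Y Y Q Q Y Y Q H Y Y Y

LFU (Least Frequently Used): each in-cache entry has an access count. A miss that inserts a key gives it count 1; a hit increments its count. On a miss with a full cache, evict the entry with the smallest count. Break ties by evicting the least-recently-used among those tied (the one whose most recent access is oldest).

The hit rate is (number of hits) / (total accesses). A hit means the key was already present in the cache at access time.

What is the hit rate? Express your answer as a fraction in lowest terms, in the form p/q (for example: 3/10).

LFU simulation (capacity=2):
  1. access H: MISS. Cache: [H(c=1)]
  2. access Q: MISS. Cache: [H(c=1) Q(c=1)]
  3. access H: HIT, count now 2. Cache: [Q(c=1) H(c=2)]
  4. access H: HIT, count now 3. Cache: [Q(c=1) H(c=3)]
  5. access H: HIT, count now 4. Cache: [Q(c=1) H(c=4)]
  6. access Q: HIT, count now 2. Cache: [Q(c=2) H(c=4)]
  7. access H: HIT, count now 5. Cache: [Q(c=2) H(c=5)]
  8. access H: HIT, count now 6. Cache: [Q(c=2) H(c=6)]
  9. access W: MISS, evict Q(c=2). Cache: [W(c=1) H(c=6)]
  10. access H: HIT, count now 7. Cache: [W(c=1) H(c=7)]
  11. access Q: MISS, evict W(c=1). Cache: [Q(c=1) H(c=7)]
  12. access H: HIT, count now 8. Cache: [Q(c=1) H(c=8)]
  13. access H: HIT, count now 9. Cache: [Q(c=1) H(c=9)]
  14. access W: MISS, evict Q(c=1). Cache: [W(c=1) H(c=9)]
  15. access H: HIT, count now 10. Cache: [W(c=1) H(c=10)]
  16. access W: HIT, count now 2. Cache: [W(c=2) H(c=10)]
  17. access W: HIT, count now 3. Cache: [W(c=3) H(c=10)]
  18. access W: HIT, count now 4. Cache: [W(c=4) H(c=10)]
  19. access C: MISS, evict W(c=4). Cache: [C(c=1) H(c=10)]
  20. access Y: MISS, evict C(c=1). Cache: [Y(c=1) H(c=10)]
  21. access C: MISS, evict Y(c=1). Cache: [C(c=1) H(c=10)]
  22. access W: MISS, evict C(c=1). Cache: [W(c=1) H(c=10)]
  23. access W: HIT, count now 2. Cache: [W(c=2) H(c=10)]
  24. access H: HIT, count now 11. Cache: [W(c=2) H(c=11)]
  25. access Y: MISS, evict W(c=2). Cache: [Y(c=1) H(c=11)]
  26. access Y: HIT, count now 2. Cache: [Y(c=2) H(c=11)]
  27. access Q: MISS, evict Y(c=2). Cache: [Q(c=1) H(c=11)]
  28. access Q: HIT, count now 2. Cache: [Q(c=2) H(c=11)]
  29. access Y: MISS, evict Q(c=2). Cache: [Y(c=1) H(c=11)]
  30. access Y: HIT, count now 2. Cache: [Y(c=2) H(c=11)]
  31. access Q: MISS, evict Y(c=2). Cache: [Q(c=1) H(c=11)]
  32. access H: HIT, count now 12. Cache: [Q(c=1) H(c=12)]
  33. access Y: MISS, evict Q(c=1). Cache: [Y(c=1) H(c=12)]
  34. access Y: HIT, count now 2. Cache: [Y(c=2) H(c=12)]
  35. access Y: HIT, count now 3. Cache: [Y(c=3) H(c=12)]
Total: 21 hits, 14 misses, 12 evictions

Hit rate = 21/35 = 3/5

Answer: 3/5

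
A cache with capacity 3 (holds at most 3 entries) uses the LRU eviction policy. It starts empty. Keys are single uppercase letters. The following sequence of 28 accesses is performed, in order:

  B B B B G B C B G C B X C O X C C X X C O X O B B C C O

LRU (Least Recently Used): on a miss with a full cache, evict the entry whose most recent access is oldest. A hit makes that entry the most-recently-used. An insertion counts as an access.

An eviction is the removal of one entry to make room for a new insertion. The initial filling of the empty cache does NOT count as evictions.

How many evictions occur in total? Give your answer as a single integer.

LRU simulation (capacity=3):
  1. access B: MISS. Cache (LRU->MRU): [B]
  2. access B: HIT. Cache (LRU->MRU): [B]
  3. access B: HIT. Cache (LRU->MRU): [B]
  4. access B: HIT. Cache (LRU->MRU): [B]
  5. access G: MISS. Cache (LRU->MRU): [B G]
  6. access B: HIT. Cache (LRU->MRU): [G B]
  7. access C: MISS. Cache (LRU->MRU): [G B C]
  8. access B: HIT. Cache (LRU->MRU): [G C B]
  9. access G: HIT. Cache (LRU->MRU): [C B G]
  10. access C: HIT. Cache (LRU->MRU): [B G C]
  11. access B: HIT. Cache (LRU->MRU): [G C B]
  12. access X: MISS, evict G. Cache (LRU->MRU): [C B X]
  13. access C: HIT. Cache (LRU->MRU): [B X C]
  14. access O: MISS, evict B. Cache (LRU->MRU): [X C O]
  15. access X: HIT. Cache (LRU->MRU): [C O X]
  16. access C: HIT. Cache (LRU->MRU): [O X C]
  17. access C: HIT. Cache (LRU->MRU): [O X C]
  18. access X: HIT. Cache (LRU->MRU): [O C X]
  19. access X: HIT. Cache (LRU->MRU): [O C X]
  20. access C: HIT. Cache (LRU->MRU): [O X C]
  21. access O: HIT. Cache (LRU->MRU): [X C O]
  22. access X: HIT. Cache (LRU->MRU): [C O X]
  23. access O: HIT. Cache (LRU->MRU): [C X O]
  24. access B: MISS, evict C. Cache (LRU->MRU): [X O B]
  25. access B: HIT. Cache (LRU->MRU): [X O B]
  26. access C: MISS, evict X. Cache (LRU->MRU): [O B C]
  27. access C: HIT. Cache (LRU->MRU): [O B C]
  28. access O: HIT. Cache (LRU->MRU): [B C O]
Total: 21 hits, 7 misses, 4 evictions

Answer: 4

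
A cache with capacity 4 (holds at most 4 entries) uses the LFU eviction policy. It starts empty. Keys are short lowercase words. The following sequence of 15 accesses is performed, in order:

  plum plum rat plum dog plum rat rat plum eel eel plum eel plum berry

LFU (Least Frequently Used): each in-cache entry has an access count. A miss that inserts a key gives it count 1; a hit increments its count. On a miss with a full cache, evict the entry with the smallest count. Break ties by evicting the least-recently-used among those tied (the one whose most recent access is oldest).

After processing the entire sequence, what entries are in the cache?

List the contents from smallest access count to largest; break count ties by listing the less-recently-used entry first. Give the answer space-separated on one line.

Answer: berry rat eel plum

Derivation:
LFU simulation (capacity=4):
  1. access plum: MISS. Cache: [plum(c=1)]
  2. access plum: HIT, count now 2. Cache: [plum(c=2)]
  3. access rat: MISS. Cache: [rat(c=1) plum(c=2)]
  4. access plum: HIT, count now 3. Cache: [rat(c=1) plum(c=3)]
  5. access dog: MISS. Cache: [rat(c=1) dog(c=1) plum(c=3)]
  6. access plum: HIT, count now 4. Cache: [rat(c=1) dog(c=1) plum(c=4)]
  7. access rat: HIT, count now 2. Cache: [dog(c=1) rat(c=2) plum(c=4)]
  8. access rat: HIT, count now 3. Cache: [dog(c=1) rat(c=3) plum(c=4)]
  9. access plum: HIT, count now 5. Cache: [dog(c=1) rat(c=3) plum(c=5)]
  10. access eel: MISS. Cache: [dog(c=1) eel(c=1) rat(c=3) plum(c=5)]
  11. access eel: HIT, count now 2. Cache: [dog(c=1) eel(c=2) rat(c=3) plum(c=5)]
  12. access plum: HIT, count now 6. Cache: [dog(c=1) eel(c=2) rat(c=3) plum(c=6)]
  13. access eel: HIT, count now 3. Cache: [dog(c=1) rat(c=3) eel(c=3) plum(c=6)]
  14. access plum: HIT, count now 7. Cache: [dog(c=1) rat(c=3) eel(c=3) plum(c=7)]
  15. access berry: MISS, evict dog(c=1). Cache: [berry(c=1) rat(c=3) eel(c=3) plum(c=7)]
Total: 10 hits, 5 misses, 1 evictions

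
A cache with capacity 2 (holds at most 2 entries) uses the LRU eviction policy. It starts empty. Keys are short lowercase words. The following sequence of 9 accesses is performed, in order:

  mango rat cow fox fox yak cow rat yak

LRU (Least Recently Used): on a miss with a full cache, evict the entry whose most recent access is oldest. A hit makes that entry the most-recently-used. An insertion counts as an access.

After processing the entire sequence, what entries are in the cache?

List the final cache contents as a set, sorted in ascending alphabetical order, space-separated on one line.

LRU simulation (capacity=2):
  1. access mango: MISS. Cache (LRU->MRU): [mango]
  2. access rat: MISS. Cache (LRU->MRU): [mango rat]
  3. access cow: MISS, evict mango. Cache (LRU->MRU): [rat cow]
  4. access fox: MISS, evict rat. Cache (LRU->MRU): [cow fox]
  5. access fox: HIT. Cache (LRU->MRU): [cow fox]
  6. access yak: MISS, evict cow. Cache (LRU->MRU): [fox yak]
  7. access cow: MISS, evict fox. Cache (LRU->MRU): [yak cow]
  8. access rat: MISS, evict yak. Cache (LRU->MRU): [cow rat]
  9. access yak: MISS, evict cow. Cache (LRU->MRU): [rat yak]
Total: 1 hits, 8 misses, 6 evictions

Answer: rat yak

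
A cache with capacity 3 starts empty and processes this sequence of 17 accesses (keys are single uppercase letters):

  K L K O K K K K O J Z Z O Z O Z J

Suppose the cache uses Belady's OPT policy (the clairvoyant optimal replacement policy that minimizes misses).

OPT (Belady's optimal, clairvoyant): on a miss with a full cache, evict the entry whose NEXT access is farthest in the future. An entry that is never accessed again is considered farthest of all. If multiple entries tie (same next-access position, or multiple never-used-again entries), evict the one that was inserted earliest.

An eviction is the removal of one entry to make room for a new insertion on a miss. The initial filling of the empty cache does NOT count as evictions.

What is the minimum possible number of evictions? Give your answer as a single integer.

Answer: 2

Derivation:
OPT (Belady) simulation (capacity=3):
  1. access K: MISS. Cache: [K]
  2. access L: MISS. Cache: [K L]
  3. access K: HIT. Next use of K: step 5. Cache: [K L]
  4. access O: MISS. Cache: [K L O]
  5. access K: HIT. Next use of K: step 6. Cache: [K L O]
  6. access K: HIT. Next use of K: step 7. Cache: [K L O]
  7. access K: HIT. Next use of K: step 8. Cache: [K L O]
  8. access K: HIT. Next use of K: never. Cache: [K L O]
  9. access O: HIT. Next use of O: step 13. Cache: [K L O]
  10. access J: MISS, evict K (next use: never). Cache: [L O J]
  11. access Z: MISS, evict L (next use: never). Cache: [O J Z]
  12. access Z: HIT. Next use of Z: step 14. Cache: [O J Z]
  13. access O: HIT. Next use of O: step 15. Cache: [O J Z]
  14. access Z: HIT. Next use of Z: step 16. Cache: [O J Z]
  15. access O: HIT. Next use of O: never. Cache: [O J Z]
  16. access Z: HIT. Next use of Z: never. Cache: [O J Z]
  17. access J: HIT. Next use of J: never. Cache: [O J Z]
Total: 12 hits, 5 misses, 2 evictions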